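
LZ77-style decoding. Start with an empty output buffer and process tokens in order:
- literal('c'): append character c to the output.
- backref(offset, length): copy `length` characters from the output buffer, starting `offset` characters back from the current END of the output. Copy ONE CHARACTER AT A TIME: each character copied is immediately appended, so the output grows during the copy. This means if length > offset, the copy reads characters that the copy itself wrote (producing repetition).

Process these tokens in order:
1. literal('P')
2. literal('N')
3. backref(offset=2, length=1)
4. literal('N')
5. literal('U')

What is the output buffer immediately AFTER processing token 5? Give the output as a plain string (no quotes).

Token 1: literal('P'). Output: "P"
Token 2: literal('N'). Output: "PN"
Token 3: backref(off=2, len=1). Copied 'P' from pos 0. Output: "PNP"
Token 4: literal('N'). Output: "PNPN"
Token 5: literal('U'). Output: "PNPNU"

Answer: PNPNU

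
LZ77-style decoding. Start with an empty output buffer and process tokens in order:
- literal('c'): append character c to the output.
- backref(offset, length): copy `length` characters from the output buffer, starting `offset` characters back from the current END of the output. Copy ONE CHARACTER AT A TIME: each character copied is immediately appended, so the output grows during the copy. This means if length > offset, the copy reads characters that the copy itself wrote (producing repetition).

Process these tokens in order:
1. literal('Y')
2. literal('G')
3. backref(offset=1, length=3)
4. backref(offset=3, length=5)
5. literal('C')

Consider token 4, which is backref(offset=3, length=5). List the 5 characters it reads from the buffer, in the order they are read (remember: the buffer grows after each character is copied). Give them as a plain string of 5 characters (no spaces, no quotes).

Answer: GGGGG

Derivation:
Token 1: literal('Y'). Output: "Y"
Token 2: literal('G'). Output: "YG"
Token 3: backref(off=1, len=3) (overlapping!). Copied 'GGG' from pos 1. Output: "YGGGG"
Token 4: backref(off=3, len=5). Buffer before: "YGGGG" (len 5)
  byte 1: read out[2]='G', append. Buffer now: "YGGGGG"
  byte 2: read out[3]='G', append. Buffer now: "YGGGGGG"
  byte 3: read out[4]='G', append. Buffer now: "YGGGGGGG"
  byte 4: read out[5]='G', append. Buffer now: "YGGGGGGGG"
  byte 5: read out[6]='G', append. Buffer now: "YGGGGGGGGG"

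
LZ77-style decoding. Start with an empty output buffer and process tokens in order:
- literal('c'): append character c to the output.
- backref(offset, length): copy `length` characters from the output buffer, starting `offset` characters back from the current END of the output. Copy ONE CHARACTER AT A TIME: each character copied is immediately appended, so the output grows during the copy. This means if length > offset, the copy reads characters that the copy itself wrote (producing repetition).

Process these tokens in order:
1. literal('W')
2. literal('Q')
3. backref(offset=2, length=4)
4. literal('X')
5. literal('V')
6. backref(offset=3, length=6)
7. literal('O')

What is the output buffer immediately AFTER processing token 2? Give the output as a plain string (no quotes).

Answer: WQ

Derivation:
Token 1: literal('W'). Output: "W"
Token 2: literal('Q'). Output: "WQ"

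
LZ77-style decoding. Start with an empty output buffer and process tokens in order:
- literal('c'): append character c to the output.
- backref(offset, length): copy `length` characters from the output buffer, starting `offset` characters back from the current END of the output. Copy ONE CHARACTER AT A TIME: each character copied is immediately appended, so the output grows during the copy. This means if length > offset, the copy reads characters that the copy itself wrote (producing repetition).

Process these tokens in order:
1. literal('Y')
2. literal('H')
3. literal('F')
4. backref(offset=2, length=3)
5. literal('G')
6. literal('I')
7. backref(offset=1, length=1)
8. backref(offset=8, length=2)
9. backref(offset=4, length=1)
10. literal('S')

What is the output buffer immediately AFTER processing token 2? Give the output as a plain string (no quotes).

Token 1: literal('Y'). Output: "Y"
Token 2: literal('H'). Output: "YH"

Answer: YH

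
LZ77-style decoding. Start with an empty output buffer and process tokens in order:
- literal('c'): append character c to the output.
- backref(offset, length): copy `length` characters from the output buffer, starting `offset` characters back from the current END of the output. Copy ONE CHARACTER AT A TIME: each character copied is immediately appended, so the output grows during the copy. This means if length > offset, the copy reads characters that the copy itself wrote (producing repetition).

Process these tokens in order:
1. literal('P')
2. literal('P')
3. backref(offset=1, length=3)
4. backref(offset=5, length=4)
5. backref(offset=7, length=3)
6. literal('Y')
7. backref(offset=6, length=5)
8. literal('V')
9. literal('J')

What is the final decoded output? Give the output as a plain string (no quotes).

Answer: PPPPPPPPPPPPYPPPPPVJ

Derivation:
Token 1: literal('P'). Output: "P"
Token 2: literal('P'). Output: "PP"
Token 3: backref(off=1, len=3) (overlapping!). Copied 'PPP' from pos 1. Output: "PPPPP"
Token 4: backref(off=5, len=4). Copied 'PPPP' from pos 0. Output: "PPPPPPPPP"
Token 5: backref(off=7, len=3). Copied 'PPP' from pos 2. Output: "PPPPPPPPPPPP"
Token 6: literal('Y'). Output: "PPPPPPPPPPPPY"
Token 7: backref(off=6, len=5). Copied 'PPPPP' from pos 7. Output: "PPPPPPPPPPPPYPPPPP"
Token 8: literal('V'). Output: "PPPPPPPPPPPPYPPPPPV"
Token 9: literal('J'). Output: "PPPPPPPPPPPPYPPPPPVJ"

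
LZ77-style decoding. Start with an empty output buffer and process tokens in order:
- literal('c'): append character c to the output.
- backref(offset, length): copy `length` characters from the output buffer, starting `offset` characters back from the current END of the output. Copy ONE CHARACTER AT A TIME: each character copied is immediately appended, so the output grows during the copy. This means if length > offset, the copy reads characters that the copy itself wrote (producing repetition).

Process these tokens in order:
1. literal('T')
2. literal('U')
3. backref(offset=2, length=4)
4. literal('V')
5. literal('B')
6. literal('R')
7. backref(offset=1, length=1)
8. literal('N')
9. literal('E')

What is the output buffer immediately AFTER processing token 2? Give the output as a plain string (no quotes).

Answer: TU

Derivation:
Token 1: literal('T'). Output: "T"
Token 2: literal('U'). Output: "TU"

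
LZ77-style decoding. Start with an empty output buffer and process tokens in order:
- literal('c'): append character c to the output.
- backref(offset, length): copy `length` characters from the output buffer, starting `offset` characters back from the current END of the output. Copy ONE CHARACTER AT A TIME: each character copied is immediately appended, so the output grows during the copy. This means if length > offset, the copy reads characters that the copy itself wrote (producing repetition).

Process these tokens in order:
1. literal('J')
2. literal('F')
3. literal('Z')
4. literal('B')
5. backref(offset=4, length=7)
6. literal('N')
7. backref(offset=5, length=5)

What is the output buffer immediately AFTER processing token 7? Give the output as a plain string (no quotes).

Token 1: literal('J'). Output: "J"
Token 2: literal('F'). Output: "JF"
Token 3: literal('Z'). Output: "JFZ"
Token 4: literal('B'). Output: "JFZB"
Token 5: backref(off=4, len=7) (overlapping!). Copied 'JFZBJFZ' from pos 0. Output: "JFZBJFZBJFZ"
Token 6: literal('N'). Output: "JFZBJFZBJFZN"
Token 7: backref(off=5, len=5). Copied 'BJFZN' from pos 7. Output: "JFZBJFZBJFZNBJFZN"

Answer: JFZBJFZBJFZNBJFZN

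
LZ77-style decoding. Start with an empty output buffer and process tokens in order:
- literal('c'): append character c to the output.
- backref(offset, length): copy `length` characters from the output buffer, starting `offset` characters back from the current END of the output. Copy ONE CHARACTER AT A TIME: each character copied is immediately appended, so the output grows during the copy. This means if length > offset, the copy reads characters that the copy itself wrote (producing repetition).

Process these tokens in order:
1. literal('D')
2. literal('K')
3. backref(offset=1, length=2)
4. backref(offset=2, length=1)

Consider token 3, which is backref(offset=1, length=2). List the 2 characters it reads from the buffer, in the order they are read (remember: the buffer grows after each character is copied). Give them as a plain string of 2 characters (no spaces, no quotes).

Token 1: literal('D'). Output: "D"
Token 2: literal('K'). Output: "DK"
Token 3: backref(off=1, len=2). Buffer before: "DK" (len 2)
  byte 1: read out[1]='K', append. Buffer now: "DKK"
  byte 2: read out[2]='K', append. Buffer now: "DKKK"

Answer: KK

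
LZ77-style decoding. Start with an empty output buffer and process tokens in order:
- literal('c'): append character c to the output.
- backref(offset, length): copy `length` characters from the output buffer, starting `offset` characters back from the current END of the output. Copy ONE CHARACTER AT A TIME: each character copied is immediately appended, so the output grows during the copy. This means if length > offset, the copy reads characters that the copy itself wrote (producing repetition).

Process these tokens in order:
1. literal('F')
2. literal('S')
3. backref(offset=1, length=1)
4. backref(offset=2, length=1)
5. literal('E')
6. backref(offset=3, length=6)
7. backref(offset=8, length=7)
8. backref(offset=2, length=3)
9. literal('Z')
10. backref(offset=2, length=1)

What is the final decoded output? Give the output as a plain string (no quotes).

Answer: FSSSESSESSESESSESSSSSZS

Derivation:
Token 1: literal('F'). Output: "F"
Token 2: literal('S'). Output: "FS"
Token 3: backref(off=1, len=1). Copied 'S' from pos 1. Output: "FSS"
Token 4: backref(off=2, len=1). Copied 'S' from pos 1. Output: "FSSS"
Token 5: literal('E'). Output: "FSSSE"
Token 6: backref(off=3, len=6) (overlapping!). Copied 'SSESSE' from pos 2. Output: "FSSSESSESSE"
Token 7: backref(off=8, len=7). Copied 'SESSESS' from pos 3. Output: "FSSSESSESSESESSESS"
Token 8: backref(off=2, len=3) (overlapping!). Copied 'SSS' from pos 16. Output: "FSSSESSESSESESSESSSSS"
Token 9: literal('Z'). Output: "FSSSESSESSESESSESSSSSZ"
Token 10: backref(off=2, len=1). Copied 'S' from pos 20. Output: "FSSSESSESSESESSESSSSSZS"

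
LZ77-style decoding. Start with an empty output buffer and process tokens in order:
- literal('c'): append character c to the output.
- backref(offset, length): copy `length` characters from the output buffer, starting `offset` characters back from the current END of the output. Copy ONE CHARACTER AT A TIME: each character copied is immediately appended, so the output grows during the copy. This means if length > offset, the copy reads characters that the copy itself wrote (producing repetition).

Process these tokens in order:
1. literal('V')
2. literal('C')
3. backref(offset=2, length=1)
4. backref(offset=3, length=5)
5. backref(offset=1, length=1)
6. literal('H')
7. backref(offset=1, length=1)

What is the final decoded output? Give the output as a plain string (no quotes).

Answer: VCVVCVVCCHH

Derivation:
Token 1: literal('V'). Output: "V"
Token 2: literal('C'). Output: "VC"
Token 3: backref(off=2, len=1). Copied 'V' from pos 0. Output: "VCV"
Token 4: backref(off=3, len=5) (overlapping!). Copied 'VCVVC' from pos 0. Output: "VCVVCVVC"
Token 5: backref(off=1, len=1). Copied 'C' from pos 7. Output: "VCVVCVVCC"
Token 6: literal('H'). Output: "VCVVCVVCCH"
Token 7: backref(off=1, len=1). Copied 'H' from pos 9. Output: "VCVVCVVCCHH"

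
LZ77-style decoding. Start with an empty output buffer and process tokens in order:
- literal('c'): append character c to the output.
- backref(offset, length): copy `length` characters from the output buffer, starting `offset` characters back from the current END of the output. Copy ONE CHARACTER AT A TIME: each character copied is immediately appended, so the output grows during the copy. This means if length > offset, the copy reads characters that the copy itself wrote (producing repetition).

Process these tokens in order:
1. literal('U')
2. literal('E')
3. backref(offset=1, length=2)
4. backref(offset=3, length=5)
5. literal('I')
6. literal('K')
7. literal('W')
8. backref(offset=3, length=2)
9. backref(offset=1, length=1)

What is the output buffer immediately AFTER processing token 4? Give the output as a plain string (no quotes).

Token 1: literal('U'). Output: "U"
Token 2: literal('E'). Output: "UE"
Token 3: backref(off=1, len=2) (overlapping!). Copied 'EE' from pos 1. Output: "UEEE"
Token 4: backref(off=3, len=5) (overlapping!). Copied 'EEEEE' from pos 1. Output: "UEEEEEEEE"

Answer: UEEEEEEEE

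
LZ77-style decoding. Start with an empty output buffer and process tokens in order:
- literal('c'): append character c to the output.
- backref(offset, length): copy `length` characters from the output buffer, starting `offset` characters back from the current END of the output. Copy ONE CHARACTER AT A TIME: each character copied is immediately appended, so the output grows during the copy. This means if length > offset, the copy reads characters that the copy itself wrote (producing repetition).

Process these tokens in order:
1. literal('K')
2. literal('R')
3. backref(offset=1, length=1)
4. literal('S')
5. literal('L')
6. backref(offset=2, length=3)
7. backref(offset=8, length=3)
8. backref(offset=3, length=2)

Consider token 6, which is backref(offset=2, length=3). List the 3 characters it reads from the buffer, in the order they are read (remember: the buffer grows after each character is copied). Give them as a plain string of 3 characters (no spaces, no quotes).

Token 1: literal('K'). Output: "K"
Token 2: literal('R'). Output: "KR"
Token 3: backref(off=1, len=1). Copied 'R' from pos 1. Output: "KRR"
Token 4: literal('S'). Output: "KRRS"
Token 5: literal('L'). Output: "KRRSL"
Token 6: backref(off=2, len=3). Buffer before: "KRRSL" (len 5)
  byte 1: read out[3]='S', append. Buffer now: "KRRSLS"
  byte 2: read out[4]='L', append. Buffer now: "KRRSLSL"
  byte 3: read out[5]='S', append. Buffer now: "KRRSLSLS"

Answer: SLS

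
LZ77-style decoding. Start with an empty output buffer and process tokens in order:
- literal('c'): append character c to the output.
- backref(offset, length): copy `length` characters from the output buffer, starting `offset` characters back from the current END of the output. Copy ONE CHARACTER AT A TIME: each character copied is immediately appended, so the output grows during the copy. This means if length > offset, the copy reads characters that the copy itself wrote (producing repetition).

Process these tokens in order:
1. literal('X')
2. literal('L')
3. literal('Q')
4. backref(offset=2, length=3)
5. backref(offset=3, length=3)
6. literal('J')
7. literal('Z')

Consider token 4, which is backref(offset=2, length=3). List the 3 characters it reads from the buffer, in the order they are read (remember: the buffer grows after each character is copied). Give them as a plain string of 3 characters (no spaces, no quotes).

Token 1: literal('X'). Output: "X"
Token 2: literal('L'). Output: "XL"
Token 3: literal('Q'). Output: "XLQ"
Token 4: backref(off=2, len=3). Buffer before: "XLQ" (len 3)
  byte 1: read out[1]='L', append. Buffer now: "XLQL"
  byte 2: read out[2]='Q', append. Buffer now: "XLQLQ"
  byte 3: read out[3]='L', append. Buffer now: "XLQLQL"

Answer: LQL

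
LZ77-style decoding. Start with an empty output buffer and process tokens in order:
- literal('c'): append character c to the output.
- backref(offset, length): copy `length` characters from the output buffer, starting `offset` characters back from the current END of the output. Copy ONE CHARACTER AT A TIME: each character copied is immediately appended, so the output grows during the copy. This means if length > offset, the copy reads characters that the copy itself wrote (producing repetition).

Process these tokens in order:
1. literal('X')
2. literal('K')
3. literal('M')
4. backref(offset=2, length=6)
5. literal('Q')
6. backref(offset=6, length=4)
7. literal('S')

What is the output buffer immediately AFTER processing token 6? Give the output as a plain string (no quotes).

Token 1: literal('X'). Output: "X"
Token 2: literal('K'). Output: "XK"
Token 3: literal('M'). Output: "XKM"
Token 4: backref(off=2, len=6) (overlapping!). Copied 'KMKMKM' from pos 1. Output: "XKMKMKMKM"
Token 5: literal('Q'). Output: "XKMKMKMKMQ"
Token 6: backref(off=6, len=4). Copied 'MKMK' from pos 4. Output: "XKMKMKMKMQMKMK"

Answer: XKMKMKMKMQMKMK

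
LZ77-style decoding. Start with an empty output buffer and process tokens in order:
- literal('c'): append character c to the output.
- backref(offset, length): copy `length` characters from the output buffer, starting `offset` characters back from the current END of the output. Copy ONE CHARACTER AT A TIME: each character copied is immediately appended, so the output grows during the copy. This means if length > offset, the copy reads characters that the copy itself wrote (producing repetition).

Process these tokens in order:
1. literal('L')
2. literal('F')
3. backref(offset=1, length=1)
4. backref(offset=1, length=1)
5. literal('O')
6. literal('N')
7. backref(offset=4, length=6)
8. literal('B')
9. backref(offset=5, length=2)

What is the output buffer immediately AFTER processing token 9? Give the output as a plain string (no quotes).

Token 1: literal('L'). Output: "L"
Token 2: literal('F'). Output: "LF"
Token 3: backref(off=1, len=1). Copied 'F' from pos 1. Output: "LFF"
Token 4: backref(off=1, len=1). Copied 'F' from pos 2. Output: "LFFF"
Token 5: literal('O'). Output: "LFFFO"
Token 6: literal('N'). Output: "LFFFON"
Token 7: backref(off=4, len=6) (overlapping!). Copied 'FFONFF' from pos 2. Output: "LFFFONFFONFF"
Token 8: literal('B'). Output: "LFFFONFFONFFB"
Token 9: backref(off=5, len=2). Copied 'ON' from pos 8. Output: "LFFFONFFONFFBON"

Answer: LFFFONFFONFFBON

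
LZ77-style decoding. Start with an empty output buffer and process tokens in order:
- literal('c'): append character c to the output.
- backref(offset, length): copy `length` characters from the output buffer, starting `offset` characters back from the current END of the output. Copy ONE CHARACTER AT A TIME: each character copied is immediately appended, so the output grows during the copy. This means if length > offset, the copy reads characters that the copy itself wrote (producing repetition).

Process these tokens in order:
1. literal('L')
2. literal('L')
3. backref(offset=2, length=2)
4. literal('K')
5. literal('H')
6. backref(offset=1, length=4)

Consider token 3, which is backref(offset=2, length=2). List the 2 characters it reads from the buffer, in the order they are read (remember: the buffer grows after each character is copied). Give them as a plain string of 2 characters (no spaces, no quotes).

Token 1: literal('L'). Output: "L"
Token 2: literal('L'). Output: "LL"
Token 3: backref(off=2, len=2). Buffer before: "LL" (len 2)
  byte 1: read out[0]='L', append. Buffer now: "LLL"
  byte 2: read out[1]='L', append. Buffer now: "LLLL"

Answer: LL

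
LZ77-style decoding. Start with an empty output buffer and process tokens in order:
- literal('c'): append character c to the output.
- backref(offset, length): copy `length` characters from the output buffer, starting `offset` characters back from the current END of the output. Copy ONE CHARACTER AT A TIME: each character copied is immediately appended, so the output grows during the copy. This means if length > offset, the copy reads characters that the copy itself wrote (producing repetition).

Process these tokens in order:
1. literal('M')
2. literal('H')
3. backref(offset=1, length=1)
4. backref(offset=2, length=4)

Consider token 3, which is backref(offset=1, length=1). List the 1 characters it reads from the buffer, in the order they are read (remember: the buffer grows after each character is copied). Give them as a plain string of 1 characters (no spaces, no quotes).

Answer: H

Derivation:
Token 1: literal('M'). Output: "M"
Token 2: literal('H'). Output: "MH"
Token 3: backref(off=1, len=1). Buffer before: "MH" (len 2)
  byte 1: read out[1]='H', append. Buffer now: "MHH"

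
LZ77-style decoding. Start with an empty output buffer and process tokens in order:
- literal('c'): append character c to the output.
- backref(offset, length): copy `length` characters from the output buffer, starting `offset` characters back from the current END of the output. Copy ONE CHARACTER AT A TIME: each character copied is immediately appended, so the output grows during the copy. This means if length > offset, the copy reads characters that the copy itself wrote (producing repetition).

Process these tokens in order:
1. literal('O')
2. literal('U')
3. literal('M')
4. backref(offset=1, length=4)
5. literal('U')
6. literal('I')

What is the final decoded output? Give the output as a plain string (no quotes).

Token 1: literal('O'). Output: "O"
Token 2: literal('U'). Output: "OU"
Token 3: literal('M'). Output: "OUM"
Token 4: backref(off=1, len=4) (overlapping!). Copied 'MMMM' from pos 2. Output: "OUMMMMM"
Token 5: literal('U'). Output: "OUMMMMMU"
Token 6: literal('I'). Output: "OUMMMMMUI"

Answer: OUMMMMMUI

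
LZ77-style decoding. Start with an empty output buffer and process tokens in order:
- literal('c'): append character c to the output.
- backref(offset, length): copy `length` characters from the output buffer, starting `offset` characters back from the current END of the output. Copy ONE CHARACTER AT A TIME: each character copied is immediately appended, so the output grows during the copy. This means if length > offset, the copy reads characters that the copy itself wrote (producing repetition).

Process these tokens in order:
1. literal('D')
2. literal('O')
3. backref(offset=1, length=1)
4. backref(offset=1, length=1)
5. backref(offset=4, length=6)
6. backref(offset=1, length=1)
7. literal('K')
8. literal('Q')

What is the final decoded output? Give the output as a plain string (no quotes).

Answer: DOOODOOODOOKQ

Derivation:
Token 1: literal('D'). Output: "D"
Token 2: literal('O'). Output: "DO"
Token 3: backref(off=1, len=1). Copied 'O' from pos 1. Output: "DOO"
Token 4: backref(off=1, len=1). Copied 'O' from pos 2. Output: "DOOO"
Token 5: backref(off=4, len=6) (overlapping!). Copied 'DOOODO' from pos 0. Output: "DOOODOOODO"
Token 6: backref(off=1, len=1). Copied 'O' from pos 9. Output: "DOOODOOODOO"
Token 7: literal('K'). Output: "DOOODOOODOOK"
Token 8: literal('Q'). Output: "DOOODOOODOOKQ"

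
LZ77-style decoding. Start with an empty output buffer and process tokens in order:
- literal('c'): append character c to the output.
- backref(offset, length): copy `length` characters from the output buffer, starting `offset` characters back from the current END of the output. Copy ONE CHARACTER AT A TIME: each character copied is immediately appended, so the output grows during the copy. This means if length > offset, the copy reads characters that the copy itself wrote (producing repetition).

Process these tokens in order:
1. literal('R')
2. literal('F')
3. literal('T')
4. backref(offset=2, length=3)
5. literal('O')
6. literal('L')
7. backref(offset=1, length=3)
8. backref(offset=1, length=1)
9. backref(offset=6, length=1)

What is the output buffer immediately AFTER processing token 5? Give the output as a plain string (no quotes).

Answer: RFTFTFO

Derivation:
Token 1: literal('R'). Output: "R"
Token 2: literal('F'). Output: "RF"
Token 3: literal('T'). Output: "RFT"
Token 4: backref(off=2, len=3) (overlapping!). Copied 'FTF' from pos 1. Output: "RFTFTF"
Token 5: literal('O'). Output: "RFTFTFO"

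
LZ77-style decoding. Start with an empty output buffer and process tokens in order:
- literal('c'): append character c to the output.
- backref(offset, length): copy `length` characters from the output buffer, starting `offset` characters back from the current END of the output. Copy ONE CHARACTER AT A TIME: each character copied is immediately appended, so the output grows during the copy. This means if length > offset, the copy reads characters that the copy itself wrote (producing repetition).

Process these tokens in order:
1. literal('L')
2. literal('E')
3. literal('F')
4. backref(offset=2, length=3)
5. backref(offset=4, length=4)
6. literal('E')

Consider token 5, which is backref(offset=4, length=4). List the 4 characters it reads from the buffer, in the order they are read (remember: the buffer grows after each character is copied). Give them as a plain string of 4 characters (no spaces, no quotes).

Token 1: literal('L'). Output: "L"
Token 2: literal('E'). Output: "LE"
Token 3: literal('F'). Output: "LEF"
Token 4: backref(off=2, len=3) (overlapping!). Copied 'EFE' from pos 1. Output: "LEFEFE"
Token 5: backref(off=4, len=4). Buffer before: "LEFEFE" (len 6)
  byte 1: read out[2]='F', append. Buffer now: "LEFEFEF"
  byte 2: read out[3]='E', append. Buffer now: "LEFEFEFE"
  byte 3: read out[4]='F', append. Buffer now: "LEFEFEFEF"
  byte 4: read out[5]='E', append. Buffer now: "LEFEFEFEFE"

Answer: FEFE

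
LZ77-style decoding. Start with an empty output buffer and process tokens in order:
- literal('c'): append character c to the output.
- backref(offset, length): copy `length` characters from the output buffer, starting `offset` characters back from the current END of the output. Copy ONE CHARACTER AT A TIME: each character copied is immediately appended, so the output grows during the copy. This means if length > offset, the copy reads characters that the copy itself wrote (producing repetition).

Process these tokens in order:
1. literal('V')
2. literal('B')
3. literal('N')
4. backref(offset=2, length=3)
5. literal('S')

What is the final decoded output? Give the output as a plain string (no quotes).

Token 1: literal('V'). Output: "V"
Token 2: literal('B'). Output: "VB"
Token 3: literal('N'). Output: "VBN"
Token 4: backref(off=2, len=3) (overlapping!). Copied 'BNB' from pos 1. Output: "VBNBNB"
Token 5: literal('S'). Output: "VBNBNBS"

Answer: VBNBNBS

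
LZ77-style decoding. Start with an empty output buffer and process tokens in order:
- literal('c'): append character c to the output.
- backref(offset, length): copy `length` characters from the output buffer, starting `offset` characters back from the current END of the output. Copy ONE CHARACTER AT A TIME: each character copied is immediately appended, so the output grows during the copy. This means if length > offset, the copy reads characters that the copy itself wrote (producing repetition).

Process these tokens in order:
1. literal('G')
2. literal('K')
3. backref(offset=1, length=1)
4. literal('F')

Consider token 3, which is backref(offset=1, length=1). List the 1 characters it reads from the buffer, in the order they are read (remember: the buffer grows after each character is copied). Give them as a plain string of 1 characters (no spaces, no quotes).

Token 1: literal('G'). Output: "G"
Token 2: literal('K'). Output: "GK"
Token 3: backref(off=1, len=1). Buffer before: "GK" (len 2)
  byte 1: read out[1]='K', append. Buffer now: "GKK"

Answer: K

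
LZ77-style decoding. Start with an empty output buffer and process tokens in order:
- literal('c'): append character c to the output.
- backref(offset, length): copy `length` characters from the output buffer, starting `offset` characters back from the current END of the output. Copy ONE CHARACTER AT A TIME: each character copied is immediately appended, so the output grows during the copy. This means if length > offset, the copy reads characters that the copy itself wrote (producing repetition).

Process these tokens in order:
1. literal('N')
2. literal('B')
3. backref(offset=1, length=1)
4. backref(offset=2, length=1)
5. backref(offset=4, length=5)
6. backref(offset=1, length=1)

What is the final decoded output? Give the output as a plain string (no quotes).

Answer: NBBBNBBBNN

Derivation:
Token 1: literal('N'). Output: "N"
Token 2: literal('B'). Output: "NB"
Token 3: backref(off=1, len=1). Copied 'B' from pos 1. Output: "NBB"
Token 4: backref(off=2, len=1). Copied 'B' from pos 1. Output: "NBBB"
Token 5: backref(off=4, len=5) (overlapping!). Copied 'NBBBN' from pos 0. Output: "NBBBNBBBN"
Token 6: backref(off=1, len=1). Copied 'N' from pos 8. Output: "NBBBNBBBNN"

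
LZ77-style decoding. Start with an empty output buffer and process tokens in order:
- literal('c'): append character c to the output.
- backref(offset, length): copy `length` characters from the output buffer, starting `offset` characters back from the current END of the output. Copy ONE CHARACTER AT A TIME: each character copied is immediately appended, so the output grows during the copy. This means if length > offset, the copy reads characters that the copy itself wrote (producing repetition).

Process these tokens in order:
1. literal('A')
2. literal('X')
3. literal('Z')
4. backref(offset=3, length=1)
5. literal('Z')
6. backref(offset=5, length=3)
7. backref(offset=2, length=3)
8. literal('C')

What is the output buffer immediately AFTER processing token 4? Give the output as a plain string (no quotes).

Token 1: literal('A'). Output: "A"
Token 2: literal('X'). Output: "AX"
Token 3: literal('Z'). Output: "AXZ"
Token 4: backref(off=3, len=1). Copied 'A' from pos 0. Output: "AXZA"

Answer: AXZA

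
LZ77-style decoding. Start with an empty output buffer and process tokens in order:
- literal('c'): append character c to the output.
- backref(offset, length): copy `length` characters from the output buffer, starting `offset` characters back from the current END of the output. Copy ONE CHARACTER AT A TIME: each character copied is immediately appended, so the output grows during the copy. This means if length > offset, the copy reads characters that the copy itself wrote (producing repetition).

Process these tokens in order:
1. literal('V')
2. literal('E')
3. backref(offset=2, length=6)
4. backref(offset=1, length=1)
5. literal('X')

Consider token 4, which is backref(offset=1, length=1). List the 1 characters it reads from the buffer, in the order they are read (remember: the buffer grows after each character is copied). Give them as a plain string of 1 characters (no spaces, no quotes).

Answer: E

Derivation:
Token 1: literal('V'). Output: "V"
Token 2: literal('E'). Output: "VE"
Token 3: backref(off=2, len=6) (overlapping!). Copied 'VEVEVE' from pos 0. Output: "VEVEVEVE"
Token 4: backref(off=1, len=1). Buffer before: "VEVEVEVE" (len 8)
  byte 1: read out[7]='E', append. Buffer now: "VEVEVEVEE"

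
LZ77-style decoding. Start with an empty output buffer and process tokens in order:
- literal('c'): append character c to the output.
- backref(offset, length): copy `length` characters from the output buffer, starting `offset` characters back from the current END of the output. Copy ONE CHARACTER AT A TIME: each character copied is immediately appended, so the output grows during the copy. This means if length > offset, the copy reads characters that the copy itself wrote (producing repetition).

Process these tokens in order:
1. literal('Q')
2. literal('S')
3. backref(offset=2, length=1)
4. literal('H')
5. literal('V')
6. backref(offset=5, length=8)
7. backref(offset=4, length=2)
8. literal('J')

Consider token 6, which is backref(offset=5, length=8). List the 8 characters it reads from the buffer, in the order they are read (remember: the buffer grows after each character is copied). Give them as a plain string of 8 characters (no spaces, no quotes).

Answer: QSQHVQSQ

Derivation:
Token 1: literal('Q'). Output: "Q"
Token 2: literal('S'). Output: "QS"
Token 3: backref(off=2, len=1). Copied 'Q' from pos 0. Output: "QSQ"
Token 4: literal('H'). Output: "QSQH"
Token 5: literal('V'). Output: "QSQHV"
Token 6: backref(off=5, len=8). Buffer before: "QSQHV" (len 5)
  byte 1: read out[0]='Q', append. Buffer now: "QSQHVQ"
  byte 2: read out[1]='S', append. Buffer now: "QSQHVQS"
  byte 3: read out[2]='Q', append. Buffer now: "QSQHVQSQ"
  byte 4: read out[3]='H', append. Buffer now: "QSQHVQSQH"
  byte 5: read out[4]='V', append. Buffer now: "QSQHVQSQHV"
  byte 6: read out[5]='Q', append. Buffer now: "QSQHVQSQHVQ"
  byte 7: read out[6]='S', append. Buffer now: "QSQHVQSQHVQS"
  byte 8: read out[7]='Q', append. Buffer now: "QSQHVQSQHVQSQ"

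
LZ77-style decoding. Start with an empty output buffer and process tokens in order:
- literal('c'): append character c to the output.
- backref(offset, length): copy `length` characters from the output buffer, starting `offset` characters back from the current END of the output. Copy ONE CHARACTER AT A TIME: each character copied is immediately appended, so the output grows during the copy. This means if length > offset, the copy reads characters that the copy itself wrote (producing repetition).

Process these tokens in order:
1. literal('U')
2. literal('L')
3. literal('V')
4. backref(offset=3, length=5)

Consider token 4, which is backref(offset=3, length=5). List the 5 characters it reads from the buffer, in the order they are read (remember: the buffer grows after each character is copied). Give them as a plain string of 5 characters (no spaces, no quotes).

Answer: ULVUL

Derivation:
Token 1: literal('U'). Output: "U"
Token 2: literal('L'). Output: "UL"
Token 3: literal('V'). Output: "ULV"
Token 4: backref(off=3, len=5). Buffer before: "ULV" (len 3)
  byte 1: read out[0]='U', append. Buffer now: "ULVU"
  byte 2: read out[1]='L', append. Buffer now: "ULVUL"
  byte 3: read out[2]='V', append. Buffer now: "ULVULV"
  byte 4: read out[3]='U', append. Buffer now: "ULVULVU"
  byte 5: read out[4]='L', append. Buffer now: "ULVULVUL"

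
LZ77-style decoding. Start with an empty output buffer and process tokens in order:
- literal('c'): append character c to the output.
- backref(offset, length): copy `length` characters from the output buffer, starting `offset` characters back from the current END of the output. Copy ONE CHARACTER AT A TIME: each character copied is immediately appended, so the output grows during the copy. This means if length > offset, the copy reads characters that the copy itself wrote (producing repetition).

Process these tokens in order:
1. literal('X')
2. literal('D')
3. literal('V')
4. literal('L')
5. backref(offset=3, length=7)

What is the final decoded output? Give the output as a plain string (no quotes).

Answer: XDVLDVLDVLD

Derivation:
Token 1: literal('X'). Output: "X"
Token 2: literal('D'). Output: "XD"
Token 3: literal('V'). Output: "XDV"
Token 4: literal('L'). Output: "XDVL"
Token 5: backref(off=3, len=7) (overlapping!). Copied 'DVLDVLD' from pos 1. Output: "XDVLDVLDVLD"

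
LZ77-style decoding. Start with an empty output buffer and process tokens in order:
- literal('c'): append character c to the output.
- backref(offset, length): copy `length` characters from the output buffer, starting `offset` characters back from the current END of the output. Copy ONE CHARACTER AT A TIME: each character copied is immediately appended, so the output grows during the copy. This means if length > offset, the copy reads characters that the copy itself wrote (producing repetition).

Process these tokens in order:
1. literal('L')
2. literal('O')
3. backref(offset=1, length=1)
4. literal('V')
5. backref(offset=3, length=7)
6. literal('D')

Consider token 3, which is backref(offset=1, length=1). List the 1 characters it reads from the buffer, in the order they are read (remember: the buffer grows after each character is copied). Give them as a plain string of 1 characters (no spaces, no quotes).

Token 1: literal('L'). Output: "L"
Token 2: literal('O'). Output: "LO"
Token 3: backref(off=1, len=1). Buffer before: "LO" (len 2)
  byte 1: read out[1]='O', append. Buffer now: "LOO"

Answer: O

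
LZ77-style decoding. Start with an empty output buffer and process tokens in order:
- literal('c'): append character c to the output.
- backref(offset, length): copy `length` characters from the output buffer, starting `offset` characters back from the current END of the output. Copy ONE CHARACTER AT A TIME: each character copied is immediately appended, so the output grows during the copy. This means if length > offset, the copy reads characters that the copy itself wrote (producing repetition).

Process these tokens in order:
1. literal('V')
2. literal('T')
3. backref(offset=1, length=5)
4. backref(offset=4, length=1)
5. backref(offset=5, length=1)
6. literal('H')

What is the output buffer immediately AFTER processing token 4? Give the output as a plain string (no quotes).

Token 1: literal('V'). Output: "V"
Token 2: literal('T'). Output: "VT"
Token 3: backref(off=1, len=5) (overlapping!). Copied 'TTTTT' from pos 1. Output: "VTTTTTT"
Token 4: backref(off=4, len=1). Copied 'T' from pos 3. Output: "VTTTTTTT"

Answer: VTTTTTTT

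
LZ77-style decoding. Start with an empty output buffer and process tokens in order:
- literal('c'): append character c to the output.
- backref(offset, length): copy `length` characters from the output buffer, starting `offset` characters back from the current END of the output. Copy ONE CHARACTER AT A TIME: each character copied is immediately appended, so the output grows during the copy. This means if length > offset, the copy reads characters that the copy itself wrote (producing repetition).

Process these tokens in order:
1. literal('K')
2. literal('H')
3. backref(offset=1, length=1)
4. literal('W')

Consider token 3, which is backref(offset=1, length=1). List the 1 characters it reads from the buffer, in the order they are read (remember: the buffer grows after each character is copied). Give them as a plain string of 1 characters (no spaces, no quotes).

Answer: H

Derivation:
Token 1: literal('K'). Output: "K"
Token 2: literal('H'). Output: "KH"
Token 3: backref(off=1, len=1). Buffer before: "KH" (len 2)
  byte 1: read out[1]='H', append. Buffer now: "KHH"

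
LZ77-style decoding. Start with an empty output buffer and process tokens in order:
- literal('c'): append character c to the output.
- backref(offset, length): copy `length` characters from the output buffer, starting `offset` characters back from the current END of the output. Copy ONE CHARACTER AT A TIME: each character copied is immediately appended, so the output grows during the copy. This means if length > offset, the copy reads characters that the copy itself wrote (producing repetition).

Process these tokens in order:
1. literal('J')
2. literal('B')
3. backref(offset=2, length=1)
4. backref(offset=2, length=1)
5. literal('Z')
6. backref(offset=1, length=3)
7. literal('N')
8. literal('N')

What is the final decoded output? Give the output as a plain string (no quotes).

Token 1: literal('J'). Output: "J"
Token 2: literal('B'). Output: "JB"
Token 3: backref(off=2, len=1). Copied 'J' from pos 0. Output: "JBJ"
Token 4: backref(off=2, len=1). Copied 'B' from pos 1. Output: "JBJB"
Token 5: literal('Z'). Output: "JBJBZ"
Token 6: backref(off=1, len=3) (overlapping!). Copied 'ZZZ' from pos 4. Output: "JBJBZZZZ"
Token 7: literal('N'). Output: "JBJBZZZZN"
Token 8: literal('N'). Output: "JBJBZZZZNN"

Answer: JBJBZZZZNN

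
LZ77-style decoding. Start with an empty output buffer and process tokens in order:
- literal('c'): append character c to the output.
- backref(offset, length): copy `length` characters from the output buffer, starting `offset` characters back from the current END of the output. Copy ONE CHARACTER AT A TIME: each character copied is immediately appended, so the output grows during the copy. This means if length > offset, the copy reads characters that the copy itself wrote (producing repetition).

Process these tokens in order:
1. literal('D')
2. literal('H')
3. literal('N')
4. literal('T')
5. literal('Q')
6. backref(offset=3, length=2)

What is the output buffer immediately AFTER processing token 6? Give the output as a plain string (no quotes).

Answer: DHNTQNT

Derivation:
Token 1: literal('D'). Output: "D"
Token 2: literal('H'). Output: "DH"
Token 3: literal('N'). Output: "DHN"
Token 4: literal('T'). Output: "DHNT"
Token 5: literal('Q'). Output: "DHNTQ"
Token 6: backref(off=3, len=2). Copied 'NT' from pos 2. Output: "DHNTQNT"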